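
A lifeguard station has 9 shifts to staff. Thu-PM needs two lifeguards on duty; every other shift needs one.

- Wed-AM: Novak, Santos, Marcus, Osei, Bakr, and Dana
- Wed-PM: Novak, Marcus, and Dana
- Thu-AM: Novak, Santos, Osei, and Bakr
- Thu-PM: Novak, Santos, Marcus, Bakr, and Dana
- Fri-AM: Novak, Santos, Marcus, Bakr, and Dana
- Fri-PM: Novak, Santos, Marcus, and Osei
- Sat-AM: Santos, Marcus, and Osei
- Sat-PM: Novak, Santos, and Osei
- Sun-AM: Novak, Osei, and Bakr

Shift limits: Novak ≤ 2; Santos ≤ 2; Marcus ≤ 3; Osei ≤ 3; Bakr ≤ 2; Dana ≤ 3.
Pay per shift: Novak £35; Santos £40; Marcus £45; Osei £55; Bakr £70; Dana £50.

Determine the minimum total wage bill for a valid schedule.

£435

Picking the cheapest available lifeguard for each shift independently would cost £360, but that ignores the shift limits.
An optimal schedule: Wed-AM→Dana, Wed-PM→Novak, Thu-AM→Santos, Thu-PM→Marcus+Dana, Fri-AM→Dana, Fri-PM→Marcus, Sat-AM→Marcus, Sat-PM→Santos, Sun-AM→Novak.
Total: 50 + 35 + 40 + 45 + 50 + 50 + 45 + 45 + 40 + 35 = £435.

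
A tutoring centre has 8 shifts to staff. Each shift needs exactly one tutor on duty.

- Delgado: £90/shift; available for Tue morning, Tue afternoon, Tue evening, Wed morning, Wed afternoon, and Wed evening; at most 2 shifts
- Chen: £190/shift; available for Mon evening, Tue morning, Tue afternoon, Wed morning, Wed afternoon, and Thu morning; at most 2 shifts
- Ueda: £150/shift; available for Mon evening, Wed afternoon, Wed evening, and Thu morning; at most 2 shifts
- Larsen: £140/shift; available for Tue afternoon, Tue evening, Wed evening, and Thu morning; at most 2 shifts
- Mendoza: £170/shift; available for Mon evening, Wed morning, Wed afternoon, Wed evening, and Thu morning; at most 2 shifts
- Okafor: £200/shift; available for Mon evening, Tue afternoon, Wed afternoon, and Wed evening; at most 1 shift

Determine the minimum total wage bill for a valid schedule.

Picking the cheapest available tutor for each shift independently would cost £830, but that ignores the shift limits.
An optimal schedule: Mon evening→Ueda, Tue morning→Delgado, Tue afternoon→Larsen, Tue evening→Delgado, Wed morning→Mendoza, Wed afternoon→Ueda, Wed evening→Mendoza, Thu morning→Larsen.
Total: 150 + 90 + 140 + 90 + 170 + 150 + 170 + 140 = £1100.

£1100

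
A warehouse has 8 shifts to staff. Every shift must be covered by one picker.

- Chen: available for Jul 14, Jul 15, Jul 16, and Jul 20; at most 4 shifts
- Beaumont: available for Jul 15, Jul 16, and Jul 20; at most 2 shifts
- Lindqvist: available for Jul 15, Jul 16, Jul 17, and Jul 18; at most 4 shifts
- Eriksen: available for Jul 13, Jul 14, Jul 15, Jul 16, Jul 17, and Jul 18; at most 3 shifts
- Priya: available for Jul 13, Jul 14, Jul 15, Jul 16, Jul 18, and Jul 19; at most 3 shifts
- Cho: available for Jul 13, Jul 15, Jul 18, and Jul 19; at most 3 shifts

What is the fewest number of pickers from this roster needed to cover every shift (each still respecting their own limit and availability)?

3

8 slots to fill and no one can take more than 4, so at least ⌈8/4⌉ = 2 pickers are needed.
Shifts {Jul 17, Jul 19, Jul 20} need 3 slots, but among the pickers available for them (Chen, Beaumont, Lindqvist, Eriksen, Priya, and Cho) any 2 together supply at most 2. So 2 pickers are not enough.
Chen, Lindqvist, and Priya alone can cover everything: Jul 13→Priya, Jul 14→Chen, Jul 15→Chen, Jul 16→Chen, Jul 17→Lindqvist, Jul 18→Lindqvist, Jul 19→Priya, Jul 20→Chen.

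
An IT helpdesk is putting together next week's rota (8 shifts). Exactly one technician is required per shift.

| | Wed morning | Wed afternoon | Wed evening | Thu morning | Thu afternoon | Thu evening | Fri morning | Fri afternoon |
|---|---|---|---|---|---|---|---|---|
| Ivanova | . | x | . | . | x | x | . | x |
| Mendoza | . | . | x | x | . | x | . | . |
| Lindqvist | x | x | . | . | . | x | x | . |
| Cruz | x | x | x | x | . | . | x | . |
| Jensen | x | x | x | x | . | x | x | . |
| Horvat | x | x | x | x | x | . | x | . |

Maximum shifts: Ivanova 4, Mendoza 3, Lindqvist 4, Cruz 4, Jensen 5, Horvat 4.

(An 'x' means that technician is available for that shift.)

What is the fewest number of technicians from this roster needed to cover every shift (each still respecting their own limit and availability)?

2

8 slots to fill and no one can take more than 5, so at least ⌈8/5⌉ = 2 technicians are needed.
Ivanova and Cruz alone can cover everything: Wed morning→Cruz, Wed afternoon→Ivanova, Wed evening→Cruz, Thu morning→Cruz, Thu afternoon→Ivanova, Thu evening→Ivanova, Fri morning→Cruz, Fri afternoon→Ivanova.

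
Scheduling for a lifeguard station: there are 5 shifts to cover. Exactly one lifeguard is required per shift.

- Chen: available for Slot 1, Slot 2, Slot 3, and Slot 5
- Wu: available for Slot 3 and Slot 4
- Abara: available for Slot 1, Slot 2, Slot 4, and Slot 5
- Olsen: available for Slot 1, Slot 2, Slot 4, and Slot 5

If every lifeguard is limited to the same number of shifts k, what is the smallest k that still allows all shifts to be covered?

2

With 4 lifeguards and 5 worker-slots to fill, someone must work at least ⌈5/4⌉ = 2 shifts, so k ≥ 2.
k = 2 works: Slot 1→Chen, Slot 2→Abara, Slot 3→Chen, Slot 4→Wu, Slot 5→Abara.
Loads: Chen 2, Wu 1, Abara 2, Olsen 0 — all ≤ 2.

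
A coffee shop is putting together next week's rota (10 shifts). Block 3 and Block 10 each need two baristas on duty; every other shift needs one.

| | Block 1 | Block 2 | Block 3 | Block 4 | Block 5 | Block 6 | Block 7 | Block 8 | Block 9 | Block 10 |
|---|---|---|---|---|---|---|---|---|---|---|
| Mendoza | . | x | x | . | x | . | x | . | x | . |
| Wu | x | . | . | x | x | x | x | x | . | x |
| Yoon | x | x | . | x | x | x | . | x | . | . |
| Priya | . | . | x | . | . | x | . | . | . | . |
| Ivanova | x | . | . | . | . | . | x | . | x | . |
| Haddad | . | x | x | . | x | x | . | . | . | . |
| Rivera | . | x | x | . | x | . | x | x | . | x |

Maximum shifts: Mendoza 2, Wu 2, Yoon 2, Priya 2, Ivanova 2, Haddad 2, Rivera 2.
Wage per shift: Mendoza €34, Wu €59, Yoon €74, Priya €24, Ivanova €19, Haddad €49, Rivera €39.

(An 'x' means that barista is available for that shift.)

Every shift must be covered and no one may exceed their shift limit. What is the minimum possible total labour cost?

€448

Block 10 can only be covered by Wu and Rivera, so that assignment is forced.
Picking the cheapest available barista for each shift independently would cost €403, but that ignores the shift limits.
An optimal schedule: Block 1→Ivanova, Block 2→Mendoza, Block 3→Priya+Haddad, Block 4→Wu, Block 5→Haddad, Block 6→Priya, Block 7→Mendoza, Block 8→Rivera, Block 9→Ivanova, Block 10→Rivera+Wu.
Total: 19 + 34 + 24 + 49 + 59 + 49 + 24 + 34 + 39 + 19 + 39 + 59 = €448.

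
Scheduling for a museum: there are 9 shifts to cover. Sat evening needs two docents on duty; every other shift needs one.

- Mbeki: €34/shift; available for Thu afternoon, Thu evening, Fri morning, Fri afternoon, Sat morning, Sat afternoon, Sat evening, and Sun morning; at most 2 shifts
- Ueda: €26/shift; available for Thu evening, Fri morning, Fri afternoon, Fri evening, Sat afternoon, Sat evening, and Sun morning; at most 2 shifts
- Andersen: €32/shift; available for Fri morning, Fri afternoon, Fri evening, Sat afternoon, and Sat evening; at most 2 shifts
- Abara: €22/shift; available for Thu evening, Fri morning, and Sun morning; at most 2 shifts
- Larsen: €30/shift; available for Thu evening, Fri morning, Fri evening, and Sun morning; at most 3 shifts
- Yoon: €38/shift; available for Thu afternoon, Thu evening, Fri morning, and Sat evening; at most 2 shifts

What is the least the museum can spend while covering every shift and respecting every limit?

Sat morning can only be covered by Mbeki, so that assignment is forced.
Picking the cheapest available docent for each shift independently would cost €270, but that ignores the shift limits.
An optimal schedule: Thu afternoon→Mbeki, Thu evening→Abara, Fri morning→Larsen, Fri afternoon→Ueda, Fri evening→Larsen, Sat morning→Mbeki, Sat afternoon→Andersen, Sat evening→Ueda+Andersen, Sun morning→Abara.
Total: 34 + 22 + 30 + 26 + 30 + 34 + 32 + 26 + 32 + 22 = €288.

€288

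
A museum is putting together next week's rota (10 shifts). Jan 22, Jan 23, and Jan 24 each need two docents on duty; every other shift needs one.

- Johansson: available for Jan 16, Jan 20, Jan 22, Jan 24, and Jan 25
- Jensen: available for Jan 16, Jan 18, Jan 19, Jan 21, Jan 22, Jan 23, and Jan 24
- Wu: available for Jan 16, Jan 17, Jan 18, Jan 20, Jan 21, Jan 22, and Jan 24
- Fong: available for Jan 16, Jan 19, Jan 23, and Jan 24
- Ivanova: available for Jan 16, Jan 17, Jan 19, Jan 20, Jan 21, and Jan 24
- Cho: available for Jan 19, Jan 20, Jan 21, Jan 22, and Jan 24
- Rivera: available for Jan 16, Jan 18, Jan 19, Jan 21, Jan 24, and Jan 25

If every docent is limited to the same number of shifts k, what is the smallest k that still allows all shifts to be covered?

With 7 docents and 13 worker-slots to fill, someone must work at least ⌈13/7⌉ = 2 shifts, so k ≥ 2.
k = 2 works: Jan 16→Ivanova, Jan 17→Wu, Jan 18→Jensen, Jan 19→Fong, Jan 20→Johansson, Jan 21→Ivanova, Jan 22→Wu+Cho, Jan 23→Jensen+Fong, Jan 24→Cho+Rivera, Jan 25→Johansson.
Loads: Johansson 2, Jensen 2, Wu 2, Fong 2, Ivanova 2, Cho 2, Rivera 1 — all ≤ 2.

2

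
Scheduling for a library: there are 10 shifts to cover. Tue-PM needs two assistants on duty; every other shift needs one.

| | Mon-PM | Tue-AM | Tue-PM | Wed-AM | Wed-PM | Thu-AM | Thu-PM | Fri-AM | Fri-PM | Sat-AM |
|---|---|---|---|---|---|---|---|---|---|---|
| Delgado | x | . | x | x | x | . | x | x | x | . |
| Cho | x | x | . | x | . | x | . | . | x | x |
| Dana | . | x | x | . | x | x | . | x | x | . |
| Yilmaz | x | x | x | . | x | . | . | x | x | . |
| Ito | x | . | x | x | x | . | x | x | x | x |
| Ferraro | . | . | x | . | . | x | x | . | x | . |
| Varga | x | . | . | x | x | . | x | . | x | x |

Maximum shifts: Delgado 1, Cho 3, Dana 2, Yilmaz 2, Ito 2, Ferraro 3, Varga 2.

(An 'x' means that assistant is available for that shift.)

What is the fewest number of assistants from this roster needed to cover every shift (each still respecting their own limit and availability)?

5

11 slots to fill and no one can take more than 3, so at least ⌈11/3⌉ = 4 assistants are needed.
Any 4 assistants together have capacity at most 3+3+2+2 = 10 < 11 slots, so 4 can never suffice.
Delgado, Cho, Dana, Yilmaz, and Ferraro alone can cover everything: Mon-PM→Cho, Tue-AM→Cho, Tue-PM→Yilmaz+Ferraro, Wed-AM→Delgado, Wed-PM→Dana, Thu-AM→Dana, Thu-PM→Ferraro, Fri-AM→Yilmaz, Fri-PM→Ferraro, Sat-AM→Cho.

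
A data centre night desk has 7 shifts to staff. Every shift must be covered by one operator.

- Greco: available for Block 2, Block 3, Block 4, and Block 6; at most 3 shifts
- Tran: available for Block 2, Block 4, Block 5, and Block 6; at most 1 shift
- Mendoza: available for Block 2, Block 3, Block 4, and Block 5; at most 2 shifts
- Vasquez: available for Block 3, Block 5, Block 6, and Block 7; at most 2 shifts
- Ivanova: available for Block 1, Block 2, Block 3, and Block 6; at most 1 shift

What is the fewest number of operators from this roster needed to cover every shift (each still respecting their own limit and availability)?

4

7 slots to fill and no one can take more than 3, so at least ⌈7/3⌉ = 3 operators are needed.
No set of 3 operators can cover every shift (each such set leaves at least one shift with no one available or exceeds a cap).
Greco, Tran, Vasquez, and Ivanova alone can cover everything: Block 1→Ivanova, Block 2→Greco, Block 3→Greco, Block 4→Greco, Block 5→Tran, Block 6→Vasquez, Block 7→Vasquez.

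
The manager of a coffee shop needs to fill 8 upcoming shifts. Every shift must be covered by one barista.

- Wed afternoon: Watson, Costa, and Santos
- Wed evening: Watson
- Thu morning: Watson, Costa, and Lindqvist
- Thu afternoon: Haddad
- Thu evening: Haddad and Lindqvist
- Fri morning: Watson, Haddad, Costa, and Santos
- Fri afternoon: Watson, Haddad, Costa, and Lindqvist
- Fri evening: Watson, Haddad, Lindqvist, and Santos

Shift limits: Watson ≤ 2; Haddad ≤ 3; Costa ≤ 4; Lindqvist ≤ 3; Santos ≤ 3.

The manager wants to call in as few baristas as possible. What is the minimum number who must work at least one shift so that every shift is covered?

8 slots to fill and no one can take more than 4, so at least ⌈8/4⌉ = 2 baristas are needed.
Any 2 baristas together have capacity at most 4+3 = 7 < 8 slots, so 2 can never suffice.
Watson, Haddad, and Costa alone can cover everything: Wed afternoon→Watson, Wed evening→Watson, Thu morning→Costa, Thu afternoon→Haddad, Thu evening→Haddad, Fri morning→Costa, Fri afternoon→Costa, Fri evening→Haddad.

3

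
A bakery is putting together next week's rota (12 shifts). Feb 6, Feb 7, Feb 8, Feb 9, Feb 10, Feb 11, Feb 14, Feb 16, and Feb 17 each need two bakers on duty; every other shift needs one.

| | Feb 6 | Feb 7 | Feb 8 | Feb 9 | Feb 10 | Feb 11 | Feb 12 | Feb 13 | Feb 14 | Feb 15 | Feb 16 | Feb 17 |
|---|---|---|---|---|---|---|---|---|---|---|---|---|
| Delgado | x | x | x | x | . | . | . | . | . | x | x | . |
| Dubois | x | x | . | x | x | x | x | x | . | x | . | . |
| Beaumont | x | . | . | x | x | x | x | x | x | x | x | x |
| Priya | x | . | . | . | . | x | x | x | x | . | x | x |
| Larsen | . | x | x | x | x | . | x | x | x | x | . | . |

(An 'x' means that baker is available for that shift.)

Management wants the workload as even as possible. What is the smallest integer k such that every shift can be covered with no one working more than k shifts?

With 5 bakers and 21 worker-slots to fill, someone must work at least ⌈21/5⌉ = 5 shifts, so k ≥ 5.
k = 5 works: Feb 6→Delgado+Priya, Feb 7→Delgado+Dubois, Feb 8→Delgado+Larsen, Feb 9→Delgado+Larsen, Feb 10→Dubois+Beaumont, Feb 11→Dubois+Beaumont, Feb 12→Dubois, Feb 13→Dubois, Feb 14→Beaumont+Priya, Feb 15→Larsen, Feb 16→Delgado+Beaumont, Feb 17→Beaumont+Priya.
Loads: Delgado 5, Dubois 5, Beaumont 5, Priya 3, Larsen 3 — all ≤ 5.

5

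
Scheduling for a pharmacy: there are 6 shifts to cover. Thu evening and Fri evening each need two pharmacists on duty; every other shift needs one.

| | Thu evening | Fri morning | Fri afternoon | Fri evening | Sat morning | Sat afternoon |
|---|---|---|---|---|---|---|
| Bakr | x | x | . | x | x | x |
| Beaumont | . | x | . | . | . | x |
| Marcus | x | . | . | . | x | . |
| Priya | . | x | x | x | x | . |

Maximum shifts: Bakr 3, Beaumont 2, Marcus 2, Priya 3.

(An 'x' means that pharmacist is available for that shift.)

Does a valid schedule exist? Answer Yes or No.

Yes

Thu evening can only be covered by Bakr and Marcus, so that assignment is forced.
Fri afternoon can only be covered by Priya, so that assignment is forced.
Fri evening can only be covered by Bakr and Priya, so that assignment is forced.
One valid schedule: Thu evening→Bakr+Marcus, Fri morning→Beaumont, Fri afternoon→Priya, Fri evening→Bakr+Priya, Sat morning→Marcus, Sat afternoon→Bakr.
Loads: Bakr 3/3, Beaumont 1/2, Marcus 2/2, Priya 2/3 — all within limits.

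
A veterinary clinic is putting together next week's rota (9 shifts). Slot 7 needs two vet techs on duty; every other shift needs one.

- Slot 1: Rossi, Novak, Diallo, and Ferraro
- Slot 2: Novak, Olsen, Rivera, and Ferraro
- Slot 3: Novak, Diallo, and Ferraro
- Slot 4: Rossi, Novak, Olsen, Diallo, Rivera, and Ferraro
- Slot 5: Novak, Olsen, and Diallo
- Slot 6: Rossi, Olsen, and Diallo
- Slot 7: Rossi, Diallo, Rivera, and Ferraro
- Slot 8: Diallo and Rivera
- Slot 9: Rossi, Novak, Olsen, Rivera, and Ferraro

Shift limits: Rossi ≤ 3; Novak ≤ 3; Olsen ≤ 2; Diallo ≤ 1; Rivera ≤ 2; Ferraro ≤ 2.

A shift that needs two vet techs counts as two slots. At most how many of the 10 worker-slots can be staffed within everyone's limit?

10

Total capacity across all vet techs is 3+3+2+1+2+2 = 13, and 10 slots are needed, so at most 10 can be filled.
An assignment achieving 10: Slot 1→Rossi, Slot 2→Novak, Slot 3→Novak, Slot 4→Olsen, Slot 5→Novak, Slot 6→Rossi, Slot 7→Rossi+Rivera, Slot 8→Diallo, Slot 9→Olsen.
Loads: Rossi 3/3, Novak 3/3, Olsen 2/2, Diallo 1/1, Rivera 1/2, Ferraro 0/2.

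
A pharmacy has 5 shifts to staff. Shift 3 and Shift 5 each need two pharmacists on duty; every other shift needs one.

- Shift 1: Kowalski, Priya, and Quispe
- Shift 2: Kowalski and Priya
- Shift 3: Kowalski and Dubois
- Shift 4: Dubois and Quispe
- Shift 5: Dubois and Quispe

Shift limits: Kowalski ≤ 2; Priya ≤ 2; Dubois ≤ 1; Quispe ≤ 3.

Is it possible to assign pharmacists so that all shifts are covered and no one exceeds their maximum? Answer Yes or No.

Total capacity is 8 and 7 slots are needed, so capacity alone doesn't rule it out.
Shifts {Shift 3, Shift 5} need 4 worker-slots in total, but the pharmacists available for any of those shifts (Kowalski, Dubois, and Quispe) can supply at most 3 among them. So no valid schedule exists.

No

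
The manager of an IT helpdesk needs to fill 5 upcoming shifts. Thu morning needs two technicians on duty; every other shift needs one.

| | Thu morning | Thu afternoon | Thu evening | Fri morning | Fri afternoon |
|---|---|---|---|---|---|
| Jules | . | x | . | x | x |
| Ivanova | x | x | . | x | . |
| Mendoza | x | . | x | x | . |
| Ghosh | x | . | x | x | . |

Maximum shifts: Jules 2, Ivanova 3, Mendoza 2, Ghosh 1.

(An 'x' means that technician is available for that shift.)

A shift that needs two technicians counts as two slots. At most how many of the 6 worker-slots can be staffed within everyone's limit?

Total capacity across all technicians is 2+3+2+1 = 8, and 6 slots are needed, so at most 6 can be filled.
An assignment achieving 6: Thu morning→Ivanova+Mendoza, Thu afternoon→Jules, Thu evening→Mendoza, Fri morning→Ivanova, Fri afternoon→Jules.
Loads: Jules 2/2, Ivanova 2/3, Mendoza 2/2, Ghosh 0/1.

6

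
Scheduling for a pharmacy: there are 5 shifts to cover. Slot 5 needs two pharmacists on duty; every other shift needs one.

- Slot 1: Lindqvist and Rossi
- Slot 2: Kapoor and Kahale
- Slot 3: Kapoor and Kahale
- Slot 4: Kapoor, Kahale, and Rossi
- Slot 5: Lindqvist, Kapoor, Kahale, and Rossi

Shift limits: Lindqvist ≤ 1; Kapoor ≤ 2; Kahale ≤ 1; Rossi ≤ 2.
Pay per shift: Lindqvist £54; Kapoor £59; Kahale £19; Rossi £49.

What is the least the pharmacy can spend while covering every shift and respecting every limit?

Picking the cheapest available pharmacist for each shift independently would cost £174, but that ignores the shift limits.
An optimal schedule: Slot 1→Lindqvist, Slot 2→Kapoor, Slot 3→Kapoor, Slot 4→Rossi, Slot 5→Kahale+Rossi.
Total: 54 + 59 + 59 + 49 + 19 + 49 = £289.

£289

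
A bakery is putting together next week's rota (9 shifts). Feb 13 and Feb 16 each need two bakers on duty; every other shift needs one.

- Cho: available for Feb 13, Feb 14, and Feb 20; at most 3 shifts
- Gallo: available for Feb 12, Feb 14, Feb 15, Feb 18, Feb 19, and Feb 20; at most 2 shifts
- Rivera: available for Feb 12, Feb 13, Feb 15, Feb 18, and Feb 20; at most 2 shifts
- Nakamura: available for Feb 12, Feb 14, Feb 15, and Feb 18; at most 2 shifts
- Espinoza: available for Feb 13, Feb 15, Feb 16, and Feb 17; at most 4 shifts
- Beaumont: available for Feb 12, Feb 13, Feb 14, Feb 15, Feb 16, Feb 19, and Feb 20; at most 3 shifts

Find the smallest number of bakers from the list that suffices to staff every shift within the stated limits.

4

11 slots to fill and no one can take more than 4, so at least ⌈11/4⌉ = 3 bakers are needed.
Any 3 bakers together have capacity at most 4+3+3 = 10 < 11 slots, so 3 can never suffice.
Cho, Gallo, Espinoza, and Beaumont alone can cover everything: Feb 12→Gallo, Feb 13→Cho+Espinoza, Feb 14→Cho, Feb 15→Espinoza, Feb 16→Espinoza+Beaumont, Feb 17→Espinoza, Feb 18→Gallo, Feb 19→Beaumont, Feb 20→Cho.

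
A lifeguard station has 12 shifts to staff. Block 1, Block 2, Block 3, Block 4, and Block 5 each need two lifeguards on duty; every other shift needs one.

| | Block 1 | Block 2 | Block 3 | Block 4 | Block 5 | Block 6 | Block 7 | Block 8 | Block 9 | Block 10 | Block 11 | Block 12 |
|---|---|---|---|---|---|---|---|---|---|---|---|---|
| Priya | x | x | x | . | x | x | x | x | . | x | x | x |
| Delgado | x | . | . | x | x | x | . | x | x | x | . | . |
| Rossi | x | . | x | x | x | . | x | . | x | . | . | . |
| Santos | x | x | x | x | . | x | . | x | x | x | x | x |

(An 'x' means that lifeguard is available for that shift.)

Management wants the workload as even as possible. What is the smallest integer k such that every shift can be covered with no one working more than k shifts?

With 4 lifeguards and 17 worker-slots to fill, someone must work at least ⌈17/4⌉ = 5 shifts, so k ≥ 5.
k = 5 works: Block 1→Rossi+Santos, Block 2→Priya+Santos, Block 3→Priya+Rossi, Block 4→Delgado+Rossi, Block 5→Delgado+Rossi, Block 6→Delgado, Block 7→Priya, Block 8→Delgado, Block 9→Delgado, Block 10→Santos, Block 11→Priya, Block 12→Priya.
Loads: Priya 5, Delgado 5, Rossi 4, Santos 3 — all ≤ 5.

5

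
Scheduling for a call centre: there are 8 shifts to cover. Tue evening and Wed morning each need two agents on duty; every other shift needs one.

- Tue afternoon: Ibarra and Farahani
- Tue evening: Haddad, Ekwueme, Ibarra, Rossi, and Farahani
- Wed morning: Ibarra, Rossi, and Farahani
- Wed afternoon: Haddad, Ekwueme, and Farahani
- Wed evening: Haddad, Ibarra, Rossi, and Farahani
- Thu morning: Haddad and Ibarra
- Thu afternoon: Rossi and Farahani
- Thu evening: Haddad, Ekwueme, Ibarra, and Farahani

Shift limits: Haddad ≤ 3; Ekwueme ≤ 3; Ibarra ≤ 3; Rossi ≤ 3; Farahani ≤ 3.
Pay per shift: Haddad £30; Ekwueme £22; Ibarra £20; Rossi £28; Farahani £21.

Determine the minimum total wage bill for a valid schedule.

£217

Picking the cheapest available agent for each shift independently would cost £204, but that ignores the shift limits.
An optimal schedule: Tue afternoon→Ibarra, Tue evening→Ekwueme+Rossi, Wed morning→Ibarra+Farahani, Wed afternoon→Ekwueme, Wed evening→Farahani, Thu morning→Ibarra, Thu afternoon→Farahani, Thu evening→Ekwueme.
Total: 20 + 22 + 28 + 20 + 21 + 22 + 21 + 20 + 21 + 22 = £217.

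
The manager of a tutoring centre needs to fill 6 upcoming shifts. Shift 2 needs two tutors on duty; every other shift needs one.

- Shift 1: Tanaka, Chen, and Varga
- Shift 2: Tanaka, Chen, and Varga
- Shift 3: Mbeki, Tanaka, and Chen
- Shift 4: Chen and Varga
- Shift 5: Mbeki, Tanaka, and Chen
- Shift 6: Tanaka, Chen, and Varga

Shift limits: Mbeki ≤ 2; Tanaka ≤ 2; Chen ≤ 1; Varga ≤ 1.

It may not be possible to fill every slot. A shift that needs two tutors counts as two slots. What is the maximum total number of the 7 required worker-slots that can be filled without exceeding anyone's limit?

6

Total capacity across all tutors is 2+2+1+1 = 6, and 7 slots are needed, so at most 6 can be filled.
An assignment achieving 6: Shift 1→Tanaka, Shift 2→Tanaka+Varga, Shift 3→Mbeki, Shift 4→Chen, Shift 5→Mbeki.
Loads: Mbeki 2/2, Tanaka 2/2, Chen 1/1, Varga 1/1.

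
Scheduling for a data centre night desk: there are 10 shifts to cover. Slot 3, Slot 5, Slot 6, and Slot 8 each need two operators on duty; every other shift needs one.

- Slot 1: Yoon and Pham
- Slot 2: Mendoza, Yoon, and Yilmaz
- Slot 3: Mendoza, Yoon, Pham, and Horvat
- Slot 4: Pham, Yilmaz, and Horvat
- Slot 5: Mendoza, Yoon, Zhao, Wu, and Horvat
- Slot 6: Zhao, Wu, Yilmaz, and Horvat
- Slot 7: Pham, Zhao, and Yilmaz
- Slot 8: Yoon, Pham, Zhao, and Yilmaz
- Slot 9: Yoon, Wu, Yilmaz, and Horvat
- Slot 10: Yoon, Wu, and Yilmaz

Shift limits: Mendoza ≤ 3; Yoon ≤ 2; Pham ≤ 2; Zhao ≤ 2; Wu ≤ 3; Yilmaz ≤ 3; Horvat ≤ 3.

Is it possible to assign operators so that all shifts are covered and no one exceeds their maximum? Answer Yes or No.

One valid schedule: Slot 1→Yoon, Slot 2→Mendoza, Slot 3→Mendoza+Horvat, Slot 4→Pham, Slot 5→Mendoza+Wu, Slot 6→Zhao+Wu, Slot 7→Pham, Slot 8→Zhao+Yilmaz, Slot 9→Wu, Slot 10→Yoon.
Loads: Mendoza 3/3, Yoon 2/2, Pham 2/2, Zhao 2/2, Wu 3/3, Yilmaz 1/3, Horvat 1/3 — all within limits.

Yes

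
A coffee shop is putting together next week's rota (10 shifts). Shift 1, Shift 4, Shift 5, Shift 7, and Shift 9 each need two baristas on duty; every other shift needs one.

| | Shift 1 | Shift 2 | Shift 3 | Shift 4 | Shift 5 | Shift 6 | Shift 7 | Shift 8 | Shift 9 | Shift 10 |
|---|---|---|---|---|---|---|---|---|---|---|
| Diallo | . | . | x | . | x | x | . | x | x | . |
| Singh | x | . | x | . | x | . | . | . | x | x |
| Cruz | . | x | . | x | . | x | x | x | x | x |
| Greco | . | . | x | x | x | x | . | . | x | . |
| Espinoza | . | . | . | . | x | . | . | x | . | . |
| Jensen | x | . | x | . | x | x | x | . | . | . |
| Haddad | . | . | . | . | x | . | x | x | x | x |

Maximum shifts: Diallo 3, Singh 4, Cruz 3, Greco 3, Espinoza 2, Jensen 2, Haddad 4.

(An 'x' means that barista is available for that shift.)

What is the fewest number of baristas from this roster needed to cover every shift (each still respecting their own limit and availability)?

15 slots to fill and no one can take more than 4, so at least ⌈15/4⌉ = 4 baristas are needed.
Any 4 baristas together have capacity at most 4+4+3+3 = 14 < 15 slots, so 4 can never suffice.
Diallo, Singh, Cruz, Greco, and Jensen alone can cover everything: Shift 1→Singh+Jensen, Shift 2→Cruz, Shift 3→Diallo, Shift 4→Cruz+Greco, Shift 5→Singh+Greco, Shift 6→Diallo, Shift 7→Cruz+Jensen, Shift 8→Diallo, Shift 9→Singh+Greco, Shift 10→Singh.

5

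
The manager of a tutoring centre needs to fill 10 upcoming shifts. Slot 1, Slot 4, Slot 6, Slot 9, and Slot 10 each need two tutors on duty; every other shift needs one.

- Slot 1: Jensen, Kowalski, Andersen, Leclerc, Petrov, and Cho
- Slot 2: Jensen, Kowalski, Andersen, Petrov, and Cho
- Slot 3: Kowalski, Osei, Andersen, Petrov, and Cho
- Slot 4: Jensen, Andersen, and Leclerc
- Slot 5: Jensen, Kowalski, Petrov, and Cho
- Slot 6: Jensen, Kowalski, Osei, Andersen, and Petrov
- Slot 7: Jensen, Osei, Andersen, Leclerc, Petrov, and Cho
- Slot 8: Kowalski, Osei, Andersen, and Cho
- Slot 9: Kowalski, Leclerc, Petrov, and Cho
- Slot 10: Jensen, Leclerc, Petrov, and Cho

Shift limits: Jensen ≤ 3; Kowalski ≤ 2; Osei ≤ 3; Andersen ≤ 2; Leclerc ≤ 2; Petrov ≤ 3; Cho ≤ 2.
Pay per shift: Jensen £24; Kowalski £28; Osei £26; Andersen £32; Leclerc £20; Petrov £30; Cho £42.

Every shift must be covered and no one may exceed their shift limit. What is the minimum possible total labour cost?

£400

Picking the cheapest available tutor for each shift independently would cost £350, but that ignores the shift limits.
An optimal schedule: Slot 1→Petrov+Andersen, Slot 2→Jensen, Slot 3→Osei, Slot 4→Leclerc+Jensen, Slot 5→Jensen, Slot 6→Kowalski+Andersen, Slot 7→Osei, Slot 8→Osei, Slot 9→Kowalski+Petrov, Slot 10→Leclerc+Petrov.
Total: 30 + 32 + 24 + 26 + 20 + 24 + 24 + 28 + 32 + 26 + 26 + 28 + 30 + 20 + 30 = £400.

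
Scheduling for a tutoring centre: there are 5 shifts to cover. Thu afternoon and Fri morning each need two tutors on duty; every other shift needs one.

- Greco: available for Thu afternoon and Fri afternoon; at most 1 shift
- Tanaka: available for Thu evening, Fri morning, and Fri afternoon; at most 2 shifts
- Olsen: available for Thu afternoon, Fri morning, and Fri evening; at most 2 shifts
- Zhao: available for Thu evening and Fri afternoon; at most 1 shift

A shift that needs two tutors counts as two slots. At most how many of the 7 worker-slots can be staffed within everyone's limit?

6

Total capacity across all tutors is 1+2+2+1 = 6, and 7 slots are needed, so at most 6 can be filled.
An assignment achieving 6: Thu afternoon→Greco+Olsen, Thu evening→Tanaka, Fri morning→Tanaka, Fri afternoon→Zhao, Fri evening→Olsen.
Loads: Greco 1/1, Tanaka 2/2, Olsen 2/2, Zhao 1/1.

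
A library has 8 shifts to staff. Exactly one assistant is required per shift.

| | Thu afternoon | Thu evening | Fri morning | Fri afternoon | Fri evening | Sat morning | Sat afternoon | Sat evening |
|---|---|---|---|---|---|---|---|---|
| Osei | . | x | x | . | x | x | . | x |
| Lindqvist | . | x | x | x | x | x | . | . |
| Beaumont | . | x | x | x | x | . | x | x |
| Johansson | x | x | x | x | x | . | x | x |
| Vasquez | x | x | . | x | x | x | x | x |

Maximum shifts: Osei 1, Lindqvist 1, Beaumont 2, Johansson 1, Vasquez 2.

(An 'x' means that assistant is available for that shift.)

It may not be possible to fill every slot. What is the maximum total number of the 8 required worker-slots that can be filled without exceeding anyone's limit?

7

Total capacity across all assistants is 1+1+2+1+2 = 7, and 8 slots are needed, so at most 7 can be filled.
An assignment achieving 7: Thu afternoon→Johansson, Thu evening→Vasquez, Fri morning→Lindqvist, Fri afternoon→Beaumont, Sat morning→Osei, Sat afternoon→Beaumont, Sat evening→Vasquez.
Loads: Osei 1/1, Lindqvist 1/1, Beaumont 2/2, Johansson 1/1, Vasquez 2/2.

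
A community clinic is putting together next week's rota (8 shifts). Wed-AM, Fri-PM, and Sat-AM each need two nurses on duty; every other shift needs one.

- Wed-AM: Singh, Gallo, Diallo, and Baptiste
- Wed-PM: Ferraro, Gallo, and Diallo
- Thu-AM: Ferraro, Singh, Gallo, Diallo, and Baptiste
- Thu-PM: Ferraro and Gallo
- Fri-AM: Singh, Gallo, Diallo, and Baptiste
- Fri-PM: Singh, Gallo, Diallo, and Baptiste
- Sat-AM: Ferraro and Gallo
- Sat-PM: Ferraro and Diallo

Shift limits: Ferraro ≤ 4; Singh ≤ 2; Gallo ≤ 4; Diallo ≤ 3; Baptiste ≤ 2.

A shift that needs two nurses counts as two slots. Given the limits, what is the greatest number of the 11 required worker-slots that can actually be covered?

Total capacity across all nurses is 4+2+4+3+2 = 15, and 11 slots are needed, so at most 11 can be filled.
An assignment achieving 11: Wed-AM→Singh+Gallo, Wed-PM→Ferraro, Thu-AM→Gallo, Thu-PM→Ferraro, Fri-AM→Singh, Fri-PM→Gallo+Diallo, Sat-AM→Ferraro+Gallo, Sat-PM→Ferraro.
Loads: Ferraro 4/4, Singh 2/2, Gallo 4/4, Diallo 1/3, Baptiste 0/2.

11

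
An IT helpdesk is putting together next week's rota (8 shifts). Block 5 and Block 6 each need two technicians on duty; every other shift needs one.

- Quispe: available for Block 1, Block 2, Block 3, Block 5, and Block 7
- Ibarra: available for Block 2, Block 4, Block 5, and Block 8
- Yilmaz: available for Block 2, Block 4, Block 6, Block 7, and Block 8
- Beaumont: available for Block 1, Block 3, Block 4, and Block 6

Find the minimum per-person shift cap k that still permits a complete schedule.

With 4 technicians and 10 worker-slots to fill, someone must work at least ⌈10/4⌉ = 3 shifts, so k ≥ 3.
k = 3 works: Block 1→Quispe, Block 2→Ibarra, Block 3→Quispe, Block 4→Yilmaz, Block 5→Quispe+Ibarra, Block 6→Yilmaz+Beaumont, Block 7→Yilmaz, Block 8→Ibarra.
Loads: Quispe 3, Ibarra 3, Yilmaz 3, Beaumont 1 — all ≤ 3.

3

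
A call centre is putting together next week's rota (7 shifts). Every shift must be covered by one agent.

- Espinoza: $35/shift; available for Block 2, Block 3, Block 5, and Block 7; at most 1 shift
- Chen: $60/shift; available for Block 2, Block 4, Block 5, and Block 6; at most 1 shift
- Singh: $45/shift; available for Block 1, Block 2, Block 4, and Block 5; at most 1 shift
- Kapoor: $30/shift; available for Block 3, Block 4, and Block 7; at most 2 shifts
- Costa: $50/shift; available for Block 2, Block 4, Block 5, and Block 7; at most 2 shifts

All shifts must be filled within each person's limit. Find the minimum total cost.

Block 1 can only be covered by Singh, so that assignment is forced.
Block 6 can only be covered by Chen, so that assignment is forced.
Picking the cheapest available agent for each shift independently would cost $265, but that ignores the shift limits.
An optimal schedule: Block 1→Singh, Block 2→Costa, Block 3→Espinoza, Block 4→Kapoor, Block 5→Costa, Block 6→Chen, Block 7→Kapoor.
Total: 45 + 50 + 35 + 30 + 50 + 60 + 30 = $300.

$300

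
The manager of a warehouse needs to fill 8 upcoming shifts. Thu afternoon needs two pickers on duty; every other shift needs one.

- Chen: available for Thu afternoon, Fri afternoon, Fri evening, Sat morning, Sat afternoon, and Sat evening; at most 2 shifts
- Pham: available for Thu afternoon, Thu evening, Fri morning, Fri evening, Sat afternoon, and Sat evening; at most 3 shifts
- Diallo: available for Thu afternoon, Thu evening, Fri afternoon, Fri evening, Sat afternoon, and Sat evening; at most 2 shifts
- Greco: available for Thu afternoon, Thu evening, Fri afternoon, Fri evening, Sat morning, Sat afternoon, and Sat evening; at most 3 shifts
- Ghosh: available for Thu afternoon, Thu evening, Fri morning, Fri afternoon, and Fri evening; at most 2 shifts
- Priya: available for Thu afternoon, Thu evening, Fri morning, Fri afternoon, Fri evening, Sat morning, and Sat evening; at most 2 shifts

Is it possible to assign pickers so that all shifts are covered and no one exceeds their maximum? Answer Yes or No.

One valid schedule: Thu afternoon→Greco+Ghosh, Thu evening→Pham, Fri morning→Pham, Fri afternoon→Diallo, Fri evening→Diallo, Sat morning→Chen, Sat afternoon→Chen, Sat evening→Pham.
Loads: Chen 2/2, Pham 3/3, Diallo 2/2, Greco 1/3, Ghosh 1/2, Priya 0/2 — all within limits.

Yes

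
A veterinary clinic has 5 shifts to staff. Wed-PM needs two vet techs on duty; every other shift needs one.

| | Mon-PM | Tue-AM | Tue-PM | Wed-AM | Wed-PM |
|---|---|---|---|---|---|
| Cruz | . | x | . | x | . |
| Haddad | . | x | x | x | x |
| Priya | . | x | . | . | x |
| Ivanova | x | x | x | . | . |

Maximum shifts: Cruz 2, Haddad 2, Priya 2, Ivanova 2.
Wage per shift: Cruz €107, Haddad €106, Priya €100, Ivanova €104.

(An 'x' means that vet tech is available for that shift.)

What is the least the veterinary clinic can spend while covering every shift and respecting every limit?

Mon-PM can only be covered by Ivanova, so that assignment is forced.
Wed-PM can only be covered by Haddad and Priya, so that assignment is forced.
Picking the cheapest available vet tech for each shift independently would cost €620, and that bound is achievable.
An optimal schedule: Mon-PM→Ivanova, Tue-AM→Priya, Tue-PM→Ivanova, Wed-AM→Haddad, Wed-PM→Priya+Haddad.
Total: 104 + 100 + 104 + 106 + 100 + 106 = €620.

€620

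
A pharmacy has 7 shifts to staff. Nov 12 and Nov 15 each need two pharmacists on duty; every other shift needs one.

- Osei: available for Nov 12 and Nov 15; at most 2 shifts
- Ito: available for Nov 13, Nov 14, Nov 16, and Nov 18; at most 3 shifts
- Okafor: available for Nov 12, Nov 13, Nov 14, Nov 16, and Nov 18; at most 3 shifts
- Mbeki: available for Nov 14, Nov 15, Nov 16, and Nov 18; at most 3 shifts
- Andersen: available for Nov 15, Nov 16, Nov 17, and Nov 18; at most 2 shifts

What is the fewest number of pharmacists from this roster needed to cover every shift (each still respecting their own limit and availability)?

9 slots to fill and no one can take more than 3, so at least ⌈9/3⌉ = 3 pharmacists are needed.
No set of 3 pharmacists can cover every shift (each such set leaves at least one shift with no one available or exceeds a cap).
Osei, Ito, Okafor, and Andersen alone can cover everything: Nov 12→Osei+Okafor, Nov 13→Ito, Nov 14→Ito, Nov 15→Osei+Andersen, Nov 16→Ito, Nov 17→Andersen, Nov 18→Okafor.

4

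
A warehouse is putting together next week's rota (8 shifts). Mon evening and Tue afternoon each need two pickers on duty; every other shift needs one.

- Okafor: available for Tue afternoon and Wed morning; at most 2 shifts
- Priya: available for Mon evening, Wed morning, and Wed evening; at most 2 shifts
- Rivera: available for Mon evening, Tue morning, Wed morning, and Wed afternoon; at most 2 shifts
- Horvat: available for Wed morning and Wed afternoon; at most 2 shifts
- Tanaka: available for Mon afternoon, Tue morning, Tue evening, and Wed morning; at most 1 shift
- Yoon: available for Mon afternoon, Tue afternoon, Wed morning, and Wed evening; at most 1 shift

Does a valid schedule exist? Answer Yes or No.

Total capacity is 10 and 10 slots are needed, so capacity alone doesn't rule it out.
Shifts {Mon afternoon, Tue afternoon, Tue evening} need 4 worker-slots in total, but the pickers available for any of those shifts (Okafor, Tanaka, and Yoon) can supply at most 3 among them. So no valid schedule exists.

No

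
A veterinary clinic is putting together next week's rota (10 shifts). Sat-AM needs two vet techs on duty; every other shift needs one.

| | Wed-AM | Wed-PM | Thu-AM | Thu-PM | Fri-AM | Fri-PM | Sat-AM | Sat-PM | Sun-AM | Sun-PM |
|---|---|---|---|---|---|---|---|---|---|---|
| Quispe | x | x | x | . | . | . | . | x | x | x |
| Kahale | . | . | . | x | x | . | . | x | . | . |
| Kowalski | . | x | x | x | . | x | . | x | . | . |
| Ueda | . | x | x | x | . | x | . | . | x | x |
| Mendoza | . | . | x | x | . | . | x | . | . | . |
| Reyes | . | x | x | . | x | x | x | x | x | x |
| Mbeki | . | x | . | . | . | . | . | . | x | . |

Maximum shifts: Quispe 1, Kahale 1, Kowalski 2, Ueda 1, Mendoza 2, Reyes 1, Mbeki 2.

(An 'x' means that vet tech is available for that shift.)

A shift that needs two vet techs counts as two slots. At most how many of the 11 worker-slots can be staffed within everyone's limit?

10

Total capacity across all vet techs is 1+1+2+1+2+1+2 = 10, and 11 slots are needed, so at most 10 can be filled.
An assignment achieving 10: Wed-AM→Quispe, Wed-PM→Mbeki, Thu-AM→Mendoza, Thu-PM→Kowalski, Fri-AM→Kahale, Fri-PM→Kowalski, Sat-AM→Mendoza+Reyes, Sun-AM→Mbeki, Sun-PM→Ueda.
Loads: Quispe 1/1, Kahale 1/1, Kowalski 2/2, Ueda 1/1, Mendoza 2/2, Reyes 1/1, Mbeki 2/2.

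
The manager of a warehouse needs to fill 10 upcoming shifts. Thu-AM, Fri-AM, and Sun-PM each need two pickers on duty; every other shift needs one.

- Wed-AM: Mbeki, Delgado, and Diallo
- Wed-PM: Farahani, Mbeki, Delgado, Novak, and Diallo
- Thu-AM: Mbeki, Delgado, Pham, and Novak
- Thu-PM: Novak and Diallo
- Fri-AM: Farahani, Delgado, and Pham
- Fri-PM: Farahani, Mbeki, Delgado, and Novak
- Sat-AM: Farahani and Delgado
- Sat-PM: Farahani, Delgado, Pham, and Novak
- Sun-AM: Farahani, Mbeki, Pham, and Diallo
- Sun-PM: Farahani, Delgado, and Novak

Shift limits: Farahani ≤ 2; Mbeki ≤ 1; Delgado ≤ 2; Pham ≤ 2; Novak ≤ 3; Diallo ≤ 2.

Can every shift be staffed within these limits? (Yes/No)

No

Total capacity is 2+1+2+2+3+2 = 12 but 13 worker-slots are needed — infeasible.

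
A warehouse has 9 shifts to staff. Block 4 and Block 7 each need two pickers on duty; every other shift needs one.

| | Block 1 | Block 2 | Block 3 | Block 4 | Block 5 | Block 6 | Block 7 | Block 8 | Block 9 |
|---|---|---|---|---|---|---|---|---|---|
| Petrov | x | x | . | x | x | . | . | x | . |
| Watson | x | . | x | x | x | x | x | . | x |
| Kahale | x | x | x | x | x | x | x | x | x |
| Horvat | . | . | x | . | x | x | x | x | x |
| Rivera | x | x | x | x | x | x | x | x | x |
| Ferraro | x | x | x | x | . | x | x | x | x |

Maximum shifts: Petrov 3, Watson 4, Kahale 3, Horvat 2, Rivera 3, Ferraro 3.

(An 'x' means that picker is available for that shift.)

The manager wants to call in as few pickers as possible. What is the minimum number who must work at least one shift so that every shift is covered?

11 slots to fill and no one can take more than 4, so at least ⌈11/4⌉ = 3 pickers are needed.
Any 3 pickers together have capacity at most 4+3+3 = 10 < 11 slots, so 3 can never suffice.
Petrov, Watson, Kahale, and Horvat alone can cover everything: Block 1→Petrov, Block 2→Petrov, Block 3→Watson, Block 4→Petrov+Watson, Block 5→Horvat, Block 6→Watson, Block 7→Watson+Kahale, Block 8→Kahale, Block 9→Kahale.

4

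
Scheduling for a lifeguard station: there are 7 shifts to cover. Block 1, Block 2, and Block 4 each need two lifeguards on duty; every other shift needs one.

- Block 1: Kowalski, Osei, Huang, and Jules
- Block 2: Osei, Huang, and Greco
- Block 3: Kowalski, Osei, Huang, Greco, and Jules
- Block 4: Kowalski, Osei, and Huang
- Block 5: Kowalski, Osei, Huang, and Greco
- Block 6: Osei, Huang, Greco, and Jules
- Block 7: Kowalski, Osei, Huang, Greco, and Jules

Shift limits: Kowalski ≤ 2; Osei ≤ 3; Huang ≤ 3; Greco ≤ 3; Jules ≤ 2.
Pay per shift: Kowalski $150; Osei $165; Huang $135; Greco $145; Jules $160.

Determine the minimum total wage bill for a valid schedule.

Picking the cheapest available lifeguard for each shift independently would cost $1390, but that ignores the shift limits.
An optimal schedule: Block 1→Kowalski+Jules, Block 2→Huang+Greco, Block 3→Greco, Block 4→Huang+Kowalski, Block 5→Huang, Block 6→Greco, Block 7→Jules.
Total: 150 + 160 + 135 + 145 + 145 + 135 + 150 + 135 + 145 + 160 = $1460.

$1460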